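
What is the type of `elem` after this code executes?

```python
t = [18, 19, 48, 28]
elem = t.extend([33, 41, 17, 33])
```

list.extend() returns None

NoneType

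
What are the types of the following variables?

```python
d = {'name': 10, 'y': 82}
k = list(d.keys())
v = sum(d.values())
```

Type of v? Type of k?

sum of int values returns int; list(...) returns list

int, list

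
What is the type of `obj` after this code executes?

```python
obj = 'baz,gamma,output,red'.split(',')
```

str.split() returns list

list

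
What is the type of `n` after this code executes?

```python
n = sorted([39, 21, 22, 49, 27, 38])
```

sorted() always returns list

list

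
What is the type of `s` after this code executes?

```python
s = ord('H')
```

ord() returns int (Unicode code point)

int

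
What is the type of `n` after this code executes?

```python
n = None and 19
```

'and' returns first falsy value (None)

NoneType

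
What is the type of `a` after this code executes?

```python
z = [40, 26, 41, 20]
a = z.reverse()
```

list.reverse() returns None

NoneType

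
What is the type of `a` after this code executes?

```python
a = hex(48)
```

hex() returns str representation

str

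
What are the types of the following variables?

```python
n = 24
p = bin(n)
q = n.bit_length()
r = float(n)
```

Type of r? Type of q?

float() returns float; int.bit_length() returns int

float, int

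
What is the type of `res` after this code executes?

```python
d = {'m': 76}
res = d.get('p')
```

dict.get() returns None when key 'p' is not found and no default given

NoneType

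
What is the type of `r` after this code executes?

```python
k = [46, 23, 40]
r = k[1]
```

Indexing a list of ints returns int (k[1] = 23)

int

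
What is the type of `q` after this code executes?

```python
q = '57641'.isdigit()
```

str.isdigit() returns bool

bool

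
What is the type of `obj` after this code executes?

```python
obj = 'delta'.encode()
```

str.encode() returns bytes

bytes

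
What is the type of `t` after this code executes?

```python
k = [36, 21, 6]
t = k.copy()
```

list.copy() returns list

list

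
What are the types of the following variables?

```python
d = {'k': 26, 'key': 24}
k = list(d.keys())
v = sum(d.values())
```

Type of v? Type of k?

sum of int values returns int; list(...) returns list

int, list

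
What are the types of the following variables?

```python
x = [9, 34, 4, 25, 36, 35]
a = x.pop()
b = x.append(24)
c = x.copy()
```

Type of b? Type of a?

list.append() returns None; list.pop() returns the element (int)

NoneType, int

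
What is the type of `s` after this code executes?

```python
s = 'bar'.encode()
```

str.encode() returns bytes

bytes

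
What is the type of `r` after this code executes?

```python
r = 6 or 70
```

'or' returns the first truthy value (6, which is int)

int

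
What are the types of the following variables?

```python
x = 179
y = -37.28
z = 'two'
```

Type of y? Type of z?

y is float; z is str

float, str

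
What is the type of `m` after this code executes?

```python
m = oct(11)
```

oct() returns str representation

str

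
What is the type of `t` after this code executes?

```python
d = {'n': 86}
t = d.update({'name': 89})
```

dict.update() returns None

NoneType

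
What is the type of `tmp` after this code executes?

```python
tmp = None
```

None has type NoneType

NoneType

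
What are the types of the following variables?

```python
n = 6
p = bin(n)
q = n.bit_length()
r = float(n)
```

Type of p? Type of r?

bin() returns str; float() returns float

str, float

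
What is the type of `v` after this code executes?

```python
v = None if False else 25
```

Ternary: condition is False, else branch (25) taken → int

int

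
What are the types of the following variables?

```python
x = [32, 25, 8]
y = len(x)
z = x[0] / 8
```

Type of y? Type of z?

len() returns int; int / int returns float

int, float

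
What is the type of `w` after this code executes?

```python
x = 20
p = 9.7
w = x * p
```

int * float returns float (20 * 9.7 = 194.0)

float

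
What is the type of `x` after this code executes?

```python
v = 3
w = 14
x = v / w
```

int / int always returns float in Python 3 (3 / 14 = 0.214286)

float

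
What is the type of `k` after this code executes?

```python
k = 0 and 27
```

'and' returns the first falsy value (0, which is int)

int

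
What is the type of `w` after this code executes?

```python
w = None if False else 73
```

Ternary: condition is False, else branch (73) taken → int

int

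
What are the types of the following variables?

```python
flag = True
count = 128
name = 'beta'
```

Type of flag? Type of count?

flag is bool; count is int

bool, int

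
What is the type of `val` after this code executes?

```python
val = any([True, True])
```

any() returns bool

bool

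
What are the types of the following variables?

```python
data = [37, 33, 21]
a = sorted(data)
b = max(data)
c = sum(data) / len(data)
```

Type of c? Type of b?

int / int returns float; max of ints returns int

float, int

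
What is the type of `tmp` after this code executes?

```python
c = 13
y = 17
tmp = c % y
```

int % int returns int (13 % 17 = 13)

int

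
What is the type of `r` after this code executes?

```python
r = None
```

None has type NoneType

NoneType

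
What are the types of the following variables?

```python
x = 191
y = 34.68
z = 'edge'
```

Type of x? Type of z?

x is int; z is str

int, str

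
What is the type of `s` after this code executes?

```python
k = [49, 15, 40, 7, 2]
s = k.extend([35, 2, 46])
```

list.extend() returns None

NoneType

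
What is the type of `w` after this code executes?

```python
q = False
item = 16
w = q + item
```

bool + int returns int (False is 0, so 0 + 16 = 16)

int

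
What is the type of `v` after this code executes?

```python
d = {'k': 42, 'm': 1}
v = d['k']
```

Accessing dict[str, int] with key 'k' returns int value 42

int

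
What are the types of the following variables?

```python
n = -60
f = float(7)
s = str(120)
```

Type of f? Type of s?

f is float; s is str

float, str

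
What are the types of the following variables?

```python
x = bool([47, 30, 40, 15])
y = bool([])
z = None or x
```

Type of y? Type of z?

bool() returns bool; None or <bool> returns the bool

bool, bool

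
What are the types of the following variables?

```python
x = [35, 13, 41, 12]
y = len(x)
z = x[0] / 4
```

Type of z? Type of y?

int / int returns float; len() returns int

float, int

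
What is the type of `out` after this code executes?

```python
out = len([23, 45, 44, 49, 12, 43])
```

len() always returns int

int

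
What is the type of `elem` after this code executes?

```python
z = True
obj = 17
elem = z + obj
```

bool + int returns int (True is 1, so 1 + 17 = 18)

int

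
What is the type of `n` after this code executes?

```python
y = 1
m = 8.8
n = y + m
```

int + float returns float (1 + 8.8 = 9.8)

float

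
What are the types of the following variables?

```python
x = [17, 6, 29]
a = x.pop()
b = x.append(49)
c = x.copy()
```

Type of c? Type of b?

list.copy() returns list; list.append() returns None

list, NoneType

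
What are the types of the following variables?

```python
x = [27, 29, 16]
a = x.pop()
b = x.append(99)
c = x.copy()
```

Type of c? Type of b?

list.copy() returns list; list.append() returns None

list, NoneType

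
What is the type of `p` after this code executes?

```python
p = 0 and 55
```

'and' returns the first falsy value (0, which is int)

int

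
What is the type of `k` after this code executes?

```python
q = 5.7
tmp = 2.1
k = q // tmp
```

float // float returns float (floor division preserves float type)

float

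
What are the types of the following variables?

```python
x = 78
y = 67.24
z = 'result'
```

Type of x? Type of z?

x is int; z is str

int, str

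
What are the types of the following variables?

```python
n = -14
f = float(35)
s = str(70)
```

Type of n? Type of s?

n is int; s is str

int, str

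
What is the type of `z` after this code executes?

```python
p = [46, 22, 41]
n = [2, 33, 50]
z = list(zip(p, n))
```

list(zip(...)) returns a list of tuples

list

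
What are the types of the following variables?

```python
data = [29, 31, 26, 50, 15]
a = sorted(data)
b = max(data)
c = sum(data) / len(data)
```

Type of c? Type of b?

int / int returns float; max of ints returns int

float, int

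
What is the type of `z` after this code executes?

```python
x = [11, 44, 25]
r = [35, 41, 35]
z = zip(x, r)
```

zip() returns a zip iterator object

zip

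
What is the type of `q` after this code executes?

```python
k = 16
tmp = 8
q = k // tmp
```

int // int returns int (16 // 8 = 2)

int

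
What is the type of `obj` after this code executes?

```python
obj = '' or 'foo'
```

'or' returns first truthy value ('foo', which is str)

str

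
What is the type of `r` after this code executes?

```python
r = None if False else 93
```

Ternary: condition is False, else branch (93) taken → int

int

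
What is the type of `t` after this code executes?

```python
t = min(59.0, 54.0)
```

min() of floats returns float

float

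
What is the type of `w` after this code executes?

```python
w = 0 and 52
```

'and' returns the first falsy value (0, which is int)

int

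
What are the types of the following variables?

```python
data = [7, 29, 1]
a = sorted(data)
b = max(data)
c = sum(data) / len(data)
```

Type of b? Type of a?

max of ints returns int; sorted() returns list

int, list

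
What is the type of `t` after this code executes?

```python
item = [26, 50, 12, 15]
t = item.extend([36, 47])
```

list.extend() returns None

NoneType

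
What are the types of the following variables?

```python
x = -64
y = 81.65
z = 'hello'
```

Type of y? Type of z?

y is float; z is str

float, str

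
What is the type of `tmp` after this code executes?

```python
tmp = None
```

None has type NoneType

NoneType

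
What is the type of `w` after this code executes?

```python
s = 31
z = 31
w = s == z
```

Equality comparison returns bool

bool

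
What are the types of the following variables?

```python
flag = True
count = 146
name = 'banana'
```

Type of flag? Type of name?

flag is bool; name is str

bool, str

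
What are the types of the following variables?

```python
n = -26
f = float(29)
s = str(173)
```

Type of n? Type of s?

n is int; s is str

int, str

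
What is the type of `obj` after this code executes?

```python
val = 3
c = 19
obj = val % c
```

int % int returns int (3 % 19 = 3)

int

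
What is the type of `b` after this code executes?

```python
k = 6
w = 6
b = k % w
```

int % int returns int (6 % 6 = 0)

int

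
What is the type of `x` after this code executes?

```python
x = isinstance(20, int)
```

isinstance() returns bool

bool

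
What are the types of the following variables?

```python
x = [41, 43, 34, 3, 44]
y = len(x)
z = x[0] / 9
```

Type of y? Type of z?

len() returns int; int / int returns float

int, float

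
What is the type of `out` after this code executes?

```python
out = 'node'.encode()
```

str.encode() returns bytes

bytes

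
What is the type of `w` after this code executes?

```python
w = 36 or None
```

'or' returns first truthy value (36, int)

int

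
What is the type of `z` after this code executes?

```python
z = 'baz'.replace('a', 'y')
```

str.replace() returns str

str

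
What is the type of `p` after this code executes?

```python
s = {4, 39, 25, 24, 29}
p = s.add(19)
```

set.add() returns None (mutates in place)

NoneType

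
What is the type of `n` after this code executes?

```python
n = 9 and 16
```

'and' returns the last value when all truthy (16, which is int)

int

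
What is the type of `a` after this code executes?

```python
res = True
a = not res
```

'not' always returns bool

bool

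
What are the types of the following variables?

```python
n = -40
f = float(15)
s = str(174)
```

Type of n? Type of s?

n is int; s is str

int, str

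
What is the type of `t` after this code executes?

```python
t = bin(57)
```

bin() returns str representation

str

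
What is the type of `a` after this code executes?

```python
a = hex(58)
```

hex() returns str representation

str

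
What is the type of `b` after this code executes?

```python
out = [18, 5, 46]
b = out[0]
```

Indexing a list of ints returns int (out[0] = 18)

int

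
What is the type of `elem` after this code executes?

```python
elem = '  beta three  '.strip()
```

str.strip() returns str

str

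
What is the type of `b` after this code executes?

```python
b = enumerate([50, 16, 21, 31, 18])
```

enumerate() returns an enumerate iterator object

enumerate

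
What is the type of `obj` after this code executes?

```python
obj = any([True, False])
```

any() returns bool

bool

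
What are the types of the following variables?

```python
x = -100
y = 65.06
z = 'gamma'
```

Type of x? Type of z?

x is int; z is str

int, str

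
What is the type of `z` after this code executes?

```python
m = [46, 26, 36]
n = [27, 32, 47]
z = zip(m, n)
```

zip() returns a zip iterator object

zip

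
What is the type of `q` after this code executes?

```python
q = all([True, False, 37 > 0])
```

all() returns bool

bool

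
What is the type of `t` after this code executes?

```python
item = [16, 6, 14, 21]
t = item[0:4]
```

Slicing a list always returns a list

list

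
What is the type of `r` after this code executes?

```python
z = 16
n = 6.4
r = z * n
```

int * float returns float (16 * 6.4 = 102.4)

float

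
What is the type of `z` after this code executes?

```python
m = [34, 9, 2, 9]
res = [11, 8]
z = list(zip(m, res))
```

list(zip(...)) returns a list of tuples

list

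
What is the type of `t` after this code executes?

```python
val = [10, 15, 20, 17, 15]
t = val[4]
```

Indexing a list of ints returns int (val[4] = 15)

int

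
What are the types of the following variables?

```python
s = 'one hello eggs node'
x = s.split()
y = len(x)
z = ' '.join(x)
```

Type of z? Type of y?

str.join() returns str; len() returns int

str, int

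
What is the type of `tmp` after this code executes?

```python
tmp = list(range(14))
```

list(range(...)) returns list

list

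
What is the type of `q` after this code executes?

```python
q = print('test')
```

print() returns None

NoneType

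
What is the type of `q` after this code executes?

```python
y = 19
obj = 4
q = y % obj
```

int % int returns int (19 % 4 = 3)

int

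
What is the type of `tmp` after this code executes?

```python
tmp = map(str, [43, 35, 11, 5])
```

map() returns a map iterator object

map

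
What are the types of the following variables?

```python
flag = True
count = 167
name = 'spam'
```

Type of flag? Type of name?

flag is bool; name is str

bool, str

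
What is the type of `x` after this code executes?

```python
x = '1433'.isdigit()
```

str.isdigit() returns bool

bool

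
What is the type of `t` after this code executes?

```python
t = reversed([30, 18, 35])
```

reversed() on a list returns a list_reverseiterator

list_reverseiterator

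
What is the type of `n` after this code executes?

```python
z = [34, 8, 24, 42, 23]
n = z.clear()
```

list.clear() returns None

NoneType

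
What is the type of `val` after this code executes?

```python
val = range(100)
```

range() returns a range object

range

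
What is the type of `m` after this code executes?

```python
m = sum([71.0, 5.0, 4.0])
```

sum() of floats returns float

float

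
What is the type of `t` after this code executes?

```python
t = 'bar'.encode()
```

str.encode() returns bytes

bytes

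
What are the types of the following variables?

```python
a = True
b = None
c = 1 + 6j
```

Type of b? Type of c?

b is NoneType; c is complex

NoneType, complex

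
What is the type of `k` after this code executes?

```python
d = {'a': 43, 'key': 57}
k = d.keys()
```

.keys() returns a dict_keys view object

dict_keys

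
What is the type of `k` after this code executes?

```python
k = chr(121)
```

chr() returns str (single character)

str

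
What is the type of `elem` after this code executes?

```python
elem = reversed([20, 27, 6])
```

reversed() on a list returns a list_reverseiterator

list_reverseiterator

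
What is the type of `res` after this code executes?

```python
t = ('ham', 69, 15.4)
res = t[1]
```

Index 1 of tuple is 69 which is int

int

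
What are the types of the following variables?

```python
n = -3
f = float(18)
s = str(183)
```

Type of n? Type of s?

n is int; s is str

int, str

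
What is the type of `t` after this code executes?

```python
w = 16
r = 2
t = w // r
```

int // int returns int (16 // 2 = 8)

int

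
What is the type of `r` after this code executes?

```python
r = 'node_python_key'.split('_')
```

str.split() returns list

list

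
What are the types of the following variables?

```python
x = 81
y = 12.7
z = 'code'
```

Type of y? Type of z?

y is float; z is str

float, str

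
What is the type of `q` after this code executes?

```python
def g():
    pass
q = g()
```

A function with no return statement returns None

NoneType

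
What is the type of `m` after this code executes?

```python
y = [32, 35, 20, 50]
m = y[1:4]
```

Slicing a list always returns a list

list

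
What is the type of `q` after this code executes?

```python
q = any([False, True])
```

any() returns bool

bool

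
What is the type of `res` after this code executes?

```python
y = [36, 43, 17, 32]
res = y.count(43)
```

list.count() returns int

int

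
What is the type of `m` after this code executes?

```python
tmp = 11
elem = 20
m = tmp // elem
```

int // int returns int (11 // 20 = 0)

int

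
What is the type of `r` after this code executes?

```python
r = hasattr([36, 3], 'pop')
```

hasattr() returns bool

bool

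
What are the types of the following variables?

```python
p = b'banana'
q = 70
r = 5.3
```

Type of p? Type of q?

p is bytes; q is int

bytes, int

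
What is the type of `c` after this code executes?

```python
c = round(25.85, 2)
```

round() with ndigits arg returns float

float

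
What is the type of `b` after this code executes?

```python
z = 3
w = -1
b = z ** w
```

int ** negative int returns float

float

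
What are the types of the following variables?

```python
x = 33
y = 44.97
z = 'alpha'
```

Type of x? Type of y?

x is int; y is float

int, float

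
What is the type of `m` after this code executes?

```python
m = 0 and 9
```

'and' returns the first falsy value (0, which is int)

int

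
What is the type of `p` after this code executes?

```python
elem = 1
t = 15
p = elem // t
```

int // int returns int (1 // 15 = 0)

int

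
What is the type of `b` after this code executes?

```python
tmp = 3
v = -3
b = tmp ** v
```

int ** negative int returns float

float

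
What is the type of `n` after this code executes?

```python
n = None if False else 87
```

Ternary: condition is False, else branch (87) taken → int

int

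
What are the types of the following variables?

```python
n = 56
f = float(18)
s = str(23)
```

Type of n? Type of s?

n is int; s is str

int, str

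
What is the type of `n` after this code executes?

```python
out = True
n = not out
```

'not' always returns bool

bool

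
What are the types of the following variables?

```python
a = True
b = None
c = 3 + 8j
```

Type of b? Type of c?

b is NoneType; c is complex

NoneType, complex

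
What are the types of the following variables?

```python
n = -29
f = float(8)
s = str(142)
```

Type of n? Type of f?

n is int; f is float

int, float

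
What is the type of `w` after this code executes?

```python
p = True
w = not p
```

'not' always returns bool

bool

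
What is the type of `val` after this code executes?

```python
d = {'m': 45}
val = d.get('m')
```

dict.get() returns the value (int) when key is found

int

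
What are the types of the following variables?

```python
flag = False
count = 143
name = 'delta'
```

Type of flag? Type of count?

flag is bool; count is int

bool, int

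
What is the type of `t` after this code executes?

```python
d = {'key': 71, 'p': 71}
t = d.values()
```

.values() returns a dict_values view object

dict_values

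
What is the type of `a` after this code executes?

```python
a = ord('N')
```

ord() returns int (Unicode code point)

int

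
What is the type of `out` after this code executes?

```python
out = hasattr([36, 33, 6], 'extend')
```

hasattr() returns bool

bool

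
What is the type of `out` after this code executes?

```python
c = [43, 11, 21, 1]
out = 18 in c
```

'in' operator returns bool

bool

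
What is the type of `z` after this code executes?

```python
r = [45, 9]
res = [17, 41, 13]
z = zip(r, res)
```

zip() returns a zip iterator object

zip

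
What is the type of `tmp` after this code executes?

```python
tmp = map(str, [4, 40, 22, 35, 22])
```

map() returns a map iterator object

map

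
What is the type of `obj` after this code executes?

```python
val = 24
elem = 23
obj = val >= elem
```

Comparison operators return bool

bool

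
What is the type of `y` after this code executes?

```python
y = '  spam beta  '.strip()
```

str.strip() returns str

str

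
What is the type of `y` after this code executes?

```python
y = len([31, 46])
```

len() always returns int

int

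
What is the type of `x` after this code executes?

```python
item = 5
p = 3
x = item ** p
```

int ** positive int returns int (5 ** 3 = 125)

int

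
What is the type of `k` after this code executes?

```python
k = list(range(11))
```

list(range(...)) returns list

list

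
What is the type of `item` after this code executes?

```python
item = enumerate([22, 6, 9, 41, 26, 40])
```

enumerate() returns an enumerate iterator object

enumerate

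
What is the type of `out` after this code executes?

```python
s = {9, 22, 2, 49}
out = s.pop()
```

Popping from a set of ints returns int

int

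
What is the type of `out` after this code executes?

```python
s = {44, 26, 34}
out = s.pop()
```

Popping from a set of ints returns int

int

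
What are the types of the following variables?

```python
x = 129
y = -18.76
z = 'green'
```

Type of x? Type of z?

x is int; z is str

int, str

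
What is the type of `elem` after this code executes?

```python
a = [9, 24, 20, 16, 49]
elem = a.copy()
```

list.copy() returns list

list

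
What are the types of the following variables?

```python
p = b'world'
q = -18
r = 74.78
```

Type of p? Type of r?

p is bytes; r is float

bytes, float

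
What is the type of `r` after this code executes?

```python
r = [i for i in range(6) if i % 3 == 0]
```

A list comprehension [...] produces a list

list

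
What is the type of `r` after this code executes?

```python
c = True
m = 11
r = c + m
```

bool + int returns int (True is 1, so 1 + 11 = 12)

int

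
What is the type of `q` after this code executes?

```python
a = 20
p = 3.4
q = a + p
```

int + float returns float (20 + 3.4 = 23.4)

float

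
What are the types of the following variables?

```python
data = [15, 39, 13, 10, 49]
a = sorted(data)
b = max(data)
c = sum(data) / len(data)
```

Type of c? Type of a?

int / int returns float; sorted() returns list

float, list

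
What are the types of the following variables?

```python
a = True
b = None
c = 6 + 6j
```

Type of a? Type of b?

a is bool; b is NoneType

bool, NoneType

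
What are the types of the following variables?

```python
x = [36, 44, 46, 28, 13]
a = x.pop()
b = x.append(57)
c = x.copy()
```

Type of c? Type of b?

list.copy() returns list; list.append() returns None

list, NoneType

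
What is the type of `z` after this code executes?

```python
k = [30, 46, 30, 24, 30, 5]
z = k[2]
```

Indexing a list of ints returns int (k[2] = 30)

int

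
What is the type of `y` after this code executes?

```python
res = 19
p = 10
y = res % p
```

int % int returns int (19 % 10 = 9)

int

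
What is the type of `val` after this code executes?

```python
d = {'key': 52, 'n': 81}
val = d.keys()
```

.keys() returns a dict_keys view object

dict_keys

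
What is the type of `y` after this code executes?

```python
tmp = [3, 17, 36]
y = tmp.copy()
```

list.copy() returns list

list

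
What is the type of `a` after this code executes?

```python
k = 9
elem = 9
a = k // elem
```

int // int returns int (9 // 9 = 1)

int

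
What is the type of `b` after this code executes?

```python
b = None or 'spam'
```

'or' with None returns the other value ('spam', str)

str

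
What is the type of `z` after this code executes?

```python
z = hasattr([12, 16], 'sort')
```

hasattr() returns bool

bool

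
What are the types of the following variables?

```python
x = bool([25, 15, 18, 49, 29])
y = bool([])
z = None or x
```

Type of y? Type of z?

bool() returns bool; None or <bool> returns the bool

bool, bool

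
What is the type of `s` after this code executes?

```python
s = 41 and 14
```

'and' returns the last value when all truthy (14, which is int)

int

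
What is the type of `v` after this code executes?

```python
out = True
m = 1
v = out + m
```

bool + int returns int (True is 1, so 1 + 1 = 2)

int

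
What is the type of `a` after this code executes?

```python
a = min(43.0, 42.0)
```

min() of floats returns float

float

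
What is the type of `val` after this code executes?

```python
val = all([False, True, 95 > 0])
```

all() returns bool

bool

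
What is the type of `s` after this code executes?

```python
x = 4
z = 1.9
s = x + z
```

int + float returns float (4 + 1.9 = 5.9)

float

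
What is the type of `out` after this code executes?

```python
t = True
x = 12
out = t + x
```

bool + int returns int (True is 1, so 1 + 12 = 13)

int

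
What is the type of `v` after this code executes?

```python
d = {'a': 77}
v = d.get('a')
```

dict.get() returns the value (int) when key is found

int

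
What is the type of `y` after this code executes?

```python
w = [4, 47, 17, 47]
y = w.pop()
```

list.pop() returns the popped element (int here)

int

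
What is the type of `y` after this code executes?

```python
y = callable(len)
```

callable() returns bool

bool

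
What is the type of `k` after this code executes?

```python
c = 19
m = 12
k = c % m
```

int % int returns int (19 % 12 = 7)

int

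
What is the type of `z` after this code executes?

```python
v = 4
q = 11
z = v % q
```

int % int returns int (4 % 11 = 4)

int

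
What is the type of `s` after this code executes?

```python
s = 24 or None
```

'or' returns first truthy value (24, int)

int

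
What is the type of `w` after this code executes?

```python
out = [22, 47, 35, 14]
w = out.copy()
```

list.copy() returns list

list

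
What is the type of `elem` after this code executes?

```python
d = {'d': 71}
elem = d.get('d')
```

dict.get() returns the value (int) when key is found

int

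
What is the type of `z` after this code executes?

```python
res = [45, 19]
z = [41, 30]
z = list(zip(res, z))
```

list(zip(...)) returns a list of tuples

list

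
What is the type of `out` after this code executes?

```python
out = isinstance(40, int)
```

isinstance() returns bool

bool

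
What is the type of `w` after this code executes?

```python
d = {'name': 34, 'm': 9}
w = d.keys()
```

.keys() returns a dict_keys view object

dict_keys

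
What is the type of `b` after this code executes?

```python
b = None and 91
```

'and' returns first falsy value (None)

NoneType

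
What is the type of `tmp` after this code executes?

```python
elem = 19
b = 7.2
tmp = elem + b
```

int + float returns float (19 + 7.2 = 26.2)

float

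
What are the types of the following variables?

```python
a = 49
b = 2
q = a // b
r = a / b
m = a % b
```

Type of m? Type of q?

int % int returns int; int // int returns int

int, int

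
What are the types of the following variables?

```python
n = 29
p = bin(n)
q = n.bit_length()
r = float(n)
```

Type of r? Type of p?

float() returns float; bin() returns str

float, str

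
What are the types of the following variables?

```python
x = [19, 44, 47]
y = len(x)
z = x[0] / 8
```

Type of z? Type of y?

int / int returns float; len() returns int

float, int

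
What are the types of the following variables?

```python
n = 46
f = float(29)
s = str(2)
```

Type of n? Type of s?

n is int; s is str

int, str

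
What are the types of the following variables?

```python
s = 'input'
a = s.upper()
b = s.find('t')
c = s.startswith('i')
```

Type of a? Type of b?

str.upper() returns str; str.find() returns int

str, int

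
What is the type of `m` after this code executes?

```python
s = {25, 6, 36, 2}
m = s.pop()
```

Popping from a set of ints returns int

int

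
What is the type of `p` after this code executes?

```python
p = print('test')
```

print() returns None

NoneType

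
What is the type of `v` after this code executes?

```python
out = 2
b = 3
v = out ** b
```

int ** positive int returns int (2 ** 3 = 8)

int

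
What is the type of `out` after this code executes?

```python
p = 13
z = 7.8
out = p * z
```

int * float returns float (13 * 7.8 = 101.4)

float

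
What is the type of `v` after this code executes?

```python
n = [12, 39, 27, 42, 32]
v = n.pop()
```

list.pop() returns the popped element (int here)

int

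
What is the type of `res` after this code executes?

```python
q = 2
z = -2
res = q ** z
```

int ** negative int returns float

float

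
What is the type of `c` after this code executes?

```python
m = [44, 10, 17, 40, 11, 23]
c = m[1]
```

Indexing a list of ints returns int (m[1] = 10)

int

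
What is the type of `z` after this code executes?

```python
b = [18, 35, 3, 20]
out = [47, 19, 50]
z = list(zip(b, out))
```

list(zip(...)) returns a list of tuples

list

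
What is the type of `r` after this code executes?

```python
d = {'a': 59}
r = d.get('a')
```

dict.get() returns the value (int) when key is found

int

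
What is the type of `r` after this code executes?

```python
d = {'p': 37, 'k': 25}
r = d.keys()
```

.keys() returns a dict_keys view object

dict_keys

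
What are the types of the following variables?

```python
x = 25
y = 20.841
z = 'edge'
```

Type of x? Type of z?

x is int; z is str

int, str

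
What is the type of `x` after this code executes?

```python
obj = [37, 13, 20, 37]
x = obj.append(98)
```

list.append() returns None (mutates in place)

NoneType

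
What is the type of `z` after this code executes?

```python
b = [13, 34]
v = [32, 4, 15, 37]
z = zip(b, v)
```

zip() returns a zip iterator object

zip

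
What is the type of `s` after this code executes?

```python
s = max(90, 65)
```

max() of ints returns int

int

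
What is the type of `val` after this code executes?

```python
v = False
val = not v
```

'not' always returns bool

bool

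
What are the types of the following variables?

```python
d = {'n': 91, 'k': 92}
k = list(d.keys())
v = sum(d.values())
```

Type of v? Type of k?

sum of int values returns int; list(...) returns list

int, list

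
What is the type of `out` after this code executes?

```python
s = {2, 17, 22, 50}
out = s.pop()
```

Popping from a set of ints returns int

int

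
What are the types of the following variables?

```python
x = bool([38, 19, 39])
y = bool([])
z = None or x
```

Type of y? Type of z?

bool() returns bool; None or <bool> returns the bool

bool, bool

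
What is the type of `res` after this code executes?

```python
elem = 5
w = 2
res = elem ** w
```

int ** positive int returns int (5 ** 2 = 25)

int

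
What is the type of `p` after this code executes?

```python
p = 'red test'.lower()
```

str.lower() returns str

str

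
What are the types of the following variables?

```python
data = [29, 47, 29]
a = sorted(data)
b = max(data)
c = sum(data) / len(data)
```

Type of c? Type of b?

int / int returns float; max of ints returns int

float, int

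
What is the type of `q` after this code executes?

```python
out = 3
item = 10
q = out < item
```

Comparison operators return bool

bool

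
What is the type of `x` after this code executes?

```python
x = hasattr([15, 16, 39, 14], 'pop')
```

hasattr() returns bool

bool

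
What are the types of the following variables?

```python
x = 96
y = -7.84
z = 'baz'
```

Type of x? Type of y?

x is int; y is float

int, float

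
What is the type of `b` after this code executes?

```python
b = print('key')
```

print() returns None

NoneType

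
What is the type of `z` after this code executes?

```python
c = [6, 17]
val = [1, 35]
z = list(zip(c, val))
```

list(zip(...)) returns a list of tuples

list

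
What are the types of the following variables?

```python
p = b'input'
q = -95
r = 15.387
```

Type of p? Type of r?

p is bytes; r is float

bytes, float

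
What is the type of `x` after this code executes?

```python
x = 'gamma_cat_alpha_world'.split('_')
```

str.split() returns list

list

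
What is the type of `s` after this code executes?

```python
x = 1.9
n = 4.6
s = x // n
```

float // float returns float (floor division preserves float type)

float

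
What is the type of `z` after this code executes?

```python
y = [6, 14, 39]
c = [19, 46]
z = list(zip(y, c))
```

list(zip(...)) returns a list of tuples

list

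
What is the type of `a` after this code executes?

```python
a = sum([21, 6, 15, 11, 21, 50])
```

sum() of ints returns int

int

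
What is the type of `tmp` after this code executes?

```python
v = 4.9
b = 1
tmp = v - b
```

float - int returns float (4.9 - 1 = 3.9)

float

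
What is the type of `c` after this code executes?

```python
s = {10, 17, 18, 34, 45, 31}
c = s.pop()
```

Popping from a set of ints returns int

int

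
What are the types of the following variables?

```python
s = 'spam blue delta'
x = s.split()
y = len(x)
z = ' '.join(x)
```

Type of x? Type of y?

str.split() returns list; len() returns int

list, int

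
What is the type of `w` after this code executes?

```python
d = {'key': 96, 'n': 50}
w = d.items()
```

dict.items() returns a dict_items view

dict_items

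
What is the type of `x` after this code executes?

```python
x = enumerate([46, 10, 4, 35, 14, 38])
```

enumerate() returns an enumerate iterator object

enumerate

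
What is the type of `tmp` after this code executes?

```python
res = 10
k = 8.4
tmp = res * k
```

int * float returns float (10 * 8.4 = 84.0)

float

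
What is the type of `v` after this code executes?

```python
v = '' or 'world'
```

'or' returns first truthy value ('world', which is str)

str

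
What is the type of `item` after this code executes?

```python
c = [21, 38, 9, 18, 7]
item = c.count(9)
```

list.count() returns int

int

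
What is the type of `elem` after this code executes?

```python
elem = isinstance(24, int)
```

isinstance() returns bool

bool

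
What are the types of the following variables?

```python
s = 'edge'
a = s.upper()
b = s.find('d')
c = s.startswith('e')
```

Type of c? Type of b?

str.startswith() returns bool; str.find() returns int

bool, int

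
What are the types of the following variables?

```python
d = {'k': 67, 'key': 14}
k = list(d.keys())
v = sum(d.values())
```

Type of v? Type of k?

sum of int values returns int; list(...) returns list

int, list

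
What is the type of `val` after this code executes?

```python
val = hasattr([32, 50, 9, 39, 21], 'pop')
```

hasattr() returns bool

bool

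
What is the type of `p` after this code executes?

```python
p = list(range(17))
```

list(range(...)) returns list

list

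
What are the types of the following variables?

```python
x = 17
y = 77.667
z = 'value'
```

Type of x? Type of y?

x is int; y is float

int, float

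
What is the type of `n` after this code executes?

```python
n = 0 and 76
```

'and' returns the first falsy value (0, which is int)

int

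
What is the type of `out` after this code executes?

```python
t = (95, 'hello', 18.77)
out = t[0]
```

Index 0 of tuple is 95 which is int

int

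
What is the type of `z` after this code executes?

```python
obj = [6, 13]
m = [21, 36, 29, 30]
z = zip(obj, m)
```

zip() returns a zip iterator object

zip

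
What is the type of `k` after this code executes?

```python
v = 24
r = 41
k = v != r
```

Comparison operators return bool

bool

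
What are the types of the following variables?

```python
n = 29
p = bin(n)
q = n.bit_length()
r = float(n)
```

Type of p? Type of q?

bin() returns str; int.bit_length() returns int

str, int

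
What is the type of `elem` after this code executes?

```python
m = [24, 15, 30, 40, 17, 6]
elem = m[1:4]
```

Slicing a list always returns a list

list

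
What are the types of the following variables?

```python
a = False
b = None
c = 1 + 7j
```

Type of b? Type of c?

b is NoneType; c is complex

NoneType, complex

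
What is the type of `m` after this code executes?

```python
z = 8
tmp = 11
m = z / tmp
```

int / int always returns float in Python 3 (8 / 11 = 0.727273)

float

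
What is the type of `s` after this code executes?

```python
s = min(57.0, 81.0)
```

min() of floats returns float

float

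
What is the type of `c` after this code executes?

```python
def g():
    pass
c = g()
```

A function with no return statement returns None

NoneType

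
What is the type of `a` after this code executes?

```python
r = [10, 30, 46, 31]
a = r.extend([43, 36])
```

list.extend() returns None

NoneType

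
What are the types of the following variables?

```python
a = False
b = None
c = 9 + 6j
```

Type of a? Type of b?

a is bool; b is NoneType

bool, NoneType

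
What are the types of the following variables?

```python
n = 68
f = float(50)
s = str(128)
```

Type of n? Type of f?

n is int; f is float

int, float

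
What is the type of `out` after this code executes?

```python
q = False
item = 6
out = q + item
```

bool + int returns int (False is 0, so 0 + 6 = 6)

int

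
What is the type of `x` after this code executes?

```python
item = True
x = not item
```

'not' always returns bool

bool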